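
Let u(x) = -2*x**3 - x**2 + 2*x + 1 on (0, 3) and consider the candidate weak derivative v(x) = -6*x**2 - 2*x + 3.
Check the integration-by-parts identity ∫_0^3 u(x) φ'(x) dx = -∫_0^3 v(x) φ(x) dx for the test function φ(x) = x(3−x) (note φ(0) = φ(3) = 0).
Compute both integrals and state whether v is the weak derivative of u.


LHS = 387/5, RHS = 729/10. No, v is not the weak derivative of u.

u(x) = -2*x**3 - x**2 + 2*x + 1, classical derivative u'(x) = -6*x**2 - 2*x + 2.
φ(x) = x(3−x), so φ'(x) = 3 - 2*x.
Note φ(0) = φ(3) = 0, so the boundary term u·φ vanishes.
LHS = ∫_0^3 u(x) φ'(x) dx = ∫_0^3 (4*x^4 - 4*x^3 - 7*x^2 + 4*x + 3) dx. Term by term:
  ∫_0^3 4*x^4 dx = 972/5;  ∫_0^3 -4*x^3 dx = -81;  ∫_0^3 -7*x^2 dx = -63;
  ∫_0^3 4*x dx = 18;  ∫_0^3 3 dx = 9.
Sum: 972/5 − 81 − 63 + 18 + 9 = 387/5.
So LHS = 387/5.
∫_0^3 v(x) φ(x) dx = ∫_0^3 (6*x^4 - 16*x^3 - 9*x^2 + 9*x) dx. Term by term:
  ∫_0^3 6*x^4 dx = 1458/5;  ∫_0^3 -16*x^3 dx = -324;  ∫_0^3 -9*x^2 dx = -81;
  ∫_0^3 9*x dx = 81/2.
Sum: 1458/5 − 324 − 81 + 81/2 = -729/10.
So RHS = -∫_0^3 v(x) φ(x) dx = 729/10.
LHS − RHS = 9/2 ≠ 0, so the identity fails.
(For a valid weak derivative the identity must hold for EVERY test function, in particular this one. The failure shows v is NOT the weak derivative of u.)
Correct weak derivative would be u'(x) = -6*x**2 - 2*x + 2.


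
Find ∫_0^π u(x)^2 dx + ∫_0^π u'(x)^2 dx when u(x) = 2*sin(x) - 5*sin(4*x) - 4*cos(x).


||u||_{H^1(0,π)}^2 = 128/3 + 465*π/2

u'(x) = 4*sin(x) + 2*cos(x) - 20*cos(4*x).
Expand u² and (u')² and integrate term by term on (0, π), using: for integers n ≥ 1, ∫_0^π sin²(nx) dx = ∫_0^π cos²(nx) dx = π/2; for n ≠ n', ∫_0^π sin(nx)sin(n'x) dx = ∫_0^π cos(nx)cos(n'x) dx = 0; and by product-to-sum, ∫_0^π sin(nx)cos(n'x) dx = ½∫_0^π [sin((n+n')x) + sin((n−n')x)] dx, which is 0 when n+n' is even and 2n/(n²−n'²) when n+n' is odd (it need not vanish on (0, π)).
  u² squared terms: (-5)²·∫sin(4x)² dx = 25·π/2 = 25*π/2;  (-4)²·∫cos(x)² dx = 16·π/2 = 8*π;  (2)²·∫sin(x)² dx = 4·π/2 = 2*π.
  u² cross terms: 2·(-5)·(-4)·∫sin(4x)·cos(x) dx = 40·(8/15) = 64/3;  2·(-5)·(2)·∫sin(4x)·sin(x) dx = -20·(0) = 0;  2·(-4)·(2)·∫cos(x)·sin(x) dx = -16·(0) = 0.
  So ∫_0^π u² dx = 25*π/2 + 8*π + 2*π + 64/3 + 0 + 0 = 64/3 + 45*π/2.
  (u')² squared terms: (-20)²·∫cos(4x)² dx = 400·π/2 = 200*π;  (2)²·∫cos(x)² dx = 4·π/2 = 2*π;  (4)²·∫sin(x)² dx = 16·π/2 = 8*π.
  (u')² cross terms: 2·(-20)·(2)·∫cos(4x)·cos(x) dx = -80·(0) = 0;  2·(-20)·(4)·∫cos(4x)·sin(x) dx = -160·(-2/15) = 64/3;  2·(2)·(4)·∫cos(x)·sin(x) dx = 16·(0) = 0.
  So ∫_0^π (u')² dx = 200*π + 2*π + 8*π + 0 + 64/3 + 0 = 64/3 + 210*π.
||u||_{H^1}^2 = (64/3 + 45*π/2) + (64/3 + 210*π) = 128/3 + 465*π/2.


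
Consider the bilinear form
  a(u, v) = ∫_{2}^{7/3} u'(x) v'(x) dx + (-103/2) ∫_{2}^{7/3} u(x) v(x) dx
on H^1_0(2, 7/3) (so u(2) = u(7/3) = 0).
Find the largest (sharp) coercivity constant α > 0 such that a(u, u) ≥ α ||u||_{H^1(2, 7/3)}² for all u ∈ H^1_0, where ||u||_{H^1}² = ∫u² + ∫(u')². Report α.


α = (-103 + 18*π^2)/(2*(1 + 9*π^2))

Coercivity of a(·,·) on H^1_0(2, 7/3) means a(u, u) ≥ α ||u||_{H^1}² for every u ∈ H^1_0.
The interval has length L = 1/3, and Poincaré/coercivity depend only on L. Here a(u, u) = ∫(u')² + (-103/2)·∫u².
Here c = -103/2 < 0 with |c| < (π/L)² = 9*π^2, so coercivity still holds. The condition a(u,u) ≥ α||u||_{H^1}² reads (1−α)∫(u')² ≥ (α−c)∫u². Any admissible α is ≤ 1 (rapidly oscillating u have ∫u²/∫(u')² → 0), and α = 1 would force 0 ≥ (1−c)∫u², impossible since c < 1; so 1−α > 0. By the sharp Poincaré inequality on H^1_0 of an interval of length L, ∫(u')² ≥ (π/L)²∫u² with equality for the first sine mode sin(π(x−x₀)/L) (x₀ the left endpoint), so the inequality holds for all u iff (1−α)(π/L)² ≥ α − c, i.e. α ≤ ((π/L)² + c)/((π/L)² + 1) = (1 + c(L/π)²)/(1 + (L/π)²). (Direct route, valid since c ≤ 0: Poincaré gives c∫u² ≥ c(L/π)²∫(u')², so a(u,u) ≥ (1 + c(L/π)²)∫(u')², while ||u||_{H^1}² ≤ (1 + (L/π)²)∫(u')²; dividing yields the same α.) With (π/L)² = 9*π^2 and c = -103/2, the largest admissible constant is α = ((π/L)² + c)/((π/L)² + 1).
Simplifying, α = (-103 + 18*π^2)/(2*(1 + 9*π^2)).


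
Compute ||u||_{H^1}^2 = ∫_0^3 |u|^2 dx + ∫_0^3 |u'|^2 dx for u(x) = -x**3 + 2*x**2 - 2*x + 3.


||u||_{H^1}^2 = 13449/70

The H^1 norm (squared) on an interval (0, L) is
  ||u||_{H^1}^2 = ∫_0^L u(x)^2 dx + ∫_0^L u'(x)^2 dx.
Compute u'(x) = -3*x**2 + 4*x - 2.
Then u(x)^2 = x**6 - 4*x**5 + 8*x**4 - 14*x**3 + 16*x**2 - 12*x + 9 and u'(x)^2 = 9*x**4 - 24*x**3 + 28*x**2 - 16*x + 4.
Integrate each monomial from 0 to 3 using ∫_0^3 c·x^n dx = c·3^(n+1)/(n+1):
  ∫_0^3 u(x)^2 dx = ∫_0^3 (x^6 - 4*x^5 + 8*x^4 - 14*x^3 + 16*x^2 - 12*x + 9) dx. Term by term:
    ∫_0^3 x^6 dx = 2187/7;  ∫_0^3 -4*x^5 dx = -486;  ∫_0^3 8*x^4 dx = 1944/5;
    ∫_0^3 -14*x^3 dx = -567/2;  ∫_0^3 16*x^2 dx = 144;  ∫_0^3 -12*x dx = -54;
    ∫_0^3 9 dx = 27.
  Sum: 2187/7 − 486 + 1944/5 − 567/2 + 144 − 54 + 27 = 3411/70.
  ∫_0^3 u'(x)^2 dx = ∫_0^3 (9*x^4 - 24*x^3 + 28*x^2 - 16*x + 4) dx. Term by term:
    ∫_0^3 9*x^4 dx = 2187/5;  ∫_0^3 -24*x^3 dx = -486;  ∫_0^3 28*x^2 dx = 252;
    ∫_0^3 -16*x dx = -72;  ∫_0^3 4 dx = 12.
  Sum: 2187/5 − 486 + 252 − 72 + 12 = 717/5.
Adding: ||u||_{H^1}^2 = 3411/70 + 717/5 = 13449/70.


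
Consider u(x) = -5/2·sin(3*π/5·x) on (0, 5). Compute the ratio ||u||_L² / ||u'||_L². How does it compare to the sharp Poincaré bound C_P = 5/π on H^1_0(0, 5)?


||u||_L² / ||u'||_L² = 5/(3*π) < C_P = 5/π.

u(x) = -5/2·sin(3*π/5·x), so u'(x) = -3*π*cos(3*π*x/5)/2.
Writing u(x) = A·sin(kπx/L) with A = -5/2 and k = 3, use ∫_0^L sin²(kπx/L) dx = L/2 and ∫_0^L cos²(kπx/L) dx = L/2.
u² = 25/4·sin²(3*π/5·x) and (u')² = 9*π^2/4·cos²(3*π/5·x), and each of sin², cos² integrates to L/2 = 5/2 over (0, 5).
∫_0^5 u² dx = 125/8, so ||u||_L² = 5*sqrt(10)/4.
∫_0^5 (u')² dx = 45*π^2/8, so ||u'||_L² = 3*sqrt(10)*π/4.
Ratio ||u||_L² / ||u'||_L² = 5/(3*π).
Sharp Poincaré constant on H^1_0(0, 5) is C_P = L/π = 5/π, achieved by sin(π/5·x).
This is the k = 3 harmonic; the ratio L/(kπ) is strictly less than C_P = L/π, consistent with the sharp inequality ||u||_L² ≤ C_P ||u'||_L².


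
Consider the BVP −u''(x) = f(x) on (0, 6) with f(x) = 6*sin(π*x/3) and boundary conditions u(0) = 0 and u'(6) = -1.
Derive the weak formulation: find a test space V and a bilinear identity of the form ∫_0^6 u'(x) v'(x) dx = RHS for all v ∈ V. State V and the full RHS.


V = {v ∈ H^1(0, 6) : v(0) = 0} (test functions vanish at x = 0 where u is specified); weak form: ∫_0^6 u'v' dx = ∫_0^6 (6*sin(π*x/3)) v dx − v(6) for all v ∈ V.

Multiply both sides by a test function v and integrate from 0 to 6:
  ∫_0^6 −u''(x) v(x) dx = ∫_0^6 f(x) v(x) dx.
Integrate the LHS by parts once:
  ∫_0^6 −u'' v dx = −[u'(x) v(x)]_0^6 + ∫_0^6 u'(x) v'(x) dx.
Thus ∫_0^6 u'(x) v'(x) dx = ∫_0^6 f(x) v(x) dx + [u'(x) v(x)]_0^6.
Choose V so that boundary terms are either known or forced to vanish.
Mixed BC: u(0) = 0 (Dirichlet) and u'(6) = -1 (Neumann). Define V = {v ∈ H^1(0, 6) : v(0) = 0}. Then [u' v]_0^6 = u'(6)·v(6) − u'(0)·0 = − v(6).
Weak formulation: find u (satisfying any essential BC) such that ∫_0^6 u'(x) v'(x) dx = ∫_0^6 f v dx − v(6) for all v ∈ V (Dirichlet at 0 absorbed into V; Neumann datum at x = 6 contributes the boundary term).
Substituting f(x) = 6*sin(π*x/3), the right-hand side is ∫_0^6 (6*sin(π*x/3)) v dx − v(6).


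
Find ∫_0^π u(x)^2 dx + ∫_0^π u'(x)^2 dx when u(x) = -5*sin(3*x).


||u||_{H^1(0,π)}^2 = 125*π

u'(x) = -15*cos(3*x).
Expand u² and (u')² and integrate term by term on (0, π), using: for integers n ≥ 1, ∫_0^π sin²(nx) dx = ∫_0^π cos²(nx) dx = π/2; for n ≠ n', ∫_0^π sin(nx)sin(n'x) dx = ∫_0^π cos(nx)cos(n'x) dx = 0; and by product-to-sum, ∫_0^π sin(nx)cos(n'x) dx = ½∫_0^π [sin((n+n')x) + sin((n−n')x)] dx, which is 0 when n+n' is even and 2n/(n²−n'²) when n+n' is odd (it need not vanish on (0, π)).
  u² squared terms: (-5)²·∫sin(3x)² dx = 25·π/2 = 25*π/2.
  So ∫_0^π u² dx = 25*π/2.
  (u')² squared terms: (-15)²·∫cos(3x)² dx = 225·π/2 = 225*π/2.
  So ∫_0^π (u')² dx = 225*π/2.
||u||_{H^1}^2 = (25*π/2) + (225*π/2) = 125*π.


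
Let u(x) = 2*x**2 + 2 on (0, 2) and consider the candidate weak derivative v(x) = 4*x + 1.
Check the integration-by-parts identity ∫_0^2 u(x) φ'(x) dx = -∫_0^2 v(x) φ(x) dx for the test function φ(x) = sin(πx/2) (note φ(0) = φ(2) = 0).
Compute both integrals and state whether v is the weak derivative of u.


LHS = -16/π, RHS = -20/π. No, v is not the weak derivative of u.

u(x) = 2*x**2 + 2, classical derivative u'(x) = 4*x.
φ(x) = sin(πx/2), so φ'(x) = π*cos(π*x/2)/2.
Note φ(0) = φ(2) = 0, so the boundary term u·φ vanishes.
LHS = ∫_0^2 u(x) φ'(x) dx = ∫_0^2 (π*x^2*cos(π*x/2) + π*cos(π*x/2)) dx. Term by term:
  ∫_0^2 π*cos(π*x/2) dx = 0;  ∫_0^2 π*x^2*cos(π*x/2) dx = -16/π.
Sum: 0 − 16/π = -16/π.
So LHS = -16/π.
∫_0^2 v(x) φ(x) dx = ∫_0^2 (4*x*sin(π*x/2) + sin(π*x/2)) dx. Term by term:
  ∫_0^2 4*x*sin(π*x/2) dx = 16/π;  ∫_0^2 sin(π*x/2) dx = 4/π.
Sum: 16/π + 4/π = 20/π.
So RHS = -∫_0^2 v(x) φ(x) dx = -20/π.
LHS − RHS = 4/π ≠ 0, so the identity fails.
(For a valid weak derivative the identity must hold for EVERY test function, in particular this one. The failure shows v is NOT the weak derivative of u.)
Correct weak derivative would be u'(x) = 4*x.


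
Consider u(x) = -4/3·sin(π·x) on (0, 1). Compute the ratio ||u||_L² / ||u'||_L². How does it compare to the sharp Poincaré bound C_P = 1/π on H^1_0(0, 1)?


||u||_L² / ||u'||_L² = 1/π = C_P.

u(x) = -4/3·sin(π·x), so u'(x) = -4*π*cos(π*x)/3.
Writing u(x) = A·sin(kπx/L) with A = -4/3 and k = 1, use ∫_0^L sin²(kπx/L) dx = L/2 and ∫_0^L cos²(kπx/L) dx = L/2.
u² = 16/9·sin²(π·x) and (u')² = 16*π^2/9·cos²(π·x), and each of sin², cos² integrates to L/2 = 1/2 over (0, 1).
∫_0^1 u² dx = 8/9, so ||u||_L² = 2*sqrt(2)/3.
∫_0^1 (u')² dx = 8*π^2/9, so ||u'||_L² = 2*sqrt(2)*π/3.
Ratio ||u||_L² / ||u'||_L² = 1/π.
Sharp Poincaré constant on H^1_0(0, 1) is C_P = L/π = 1/π, achieved by sin(π·x).
This is the k = 1 eigenfunction (up to amplitude), so the ratio equals the sharp Poincaré constant exactly.


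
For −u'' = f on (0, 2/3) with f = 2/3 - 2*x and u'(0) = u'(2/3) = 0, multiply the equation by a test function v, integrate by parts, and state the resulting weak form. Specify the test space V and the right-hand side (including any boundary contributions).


V = H^1(0, 2/3) (no boundary constraint on v; u is determined up to an additive constant); weak form: ∫_0^2/3 u'v' dx = ∫_0^2/3 (2/3 - 2*x) v dx for all v ∈ V.

Multiply both sides by a test function v and integrate from 0 to 2/3:
  ∫_0^2/3 −u''(x) v(x) dx = ∫_0^2/3 f(x) v(x) dx.
Integrate the LHS by parts once:
  ∫_0^2/3 −u'' v dx = −[u'(x) v(x)]_0^2/3 + ∫_0^2/3 u'(x) v'(x) dx.
Thus ∫_0^2/3 u'(x) v'(x) dx = ∫_0^2/3 f(x) v(x) dx + [u'(x) v(x)]_0^2/3.
Choose V so that boundary terms are either known or forced to vanish.
u has homogeneous Neumann: u'(0) = u'(2/3) = 0. So [u' v]_0^2/3 = 0·v(2/3) − 0·v(0) = 0 for any v; take V = H^1(0, 2/3).
Weak formulation: find u (satisfying any essential BC) such that ∫_0^2/3 u'(x) v'(x) dx = ∫_0^2/3 f v dx for all v ∈ V (homogeneous Neumann, so boundary terms vanish).
Substituting f(x) = 2/3 - 2*x, the right-hand side is ∫_0^2/3 (2/3 - 2*x) v dx.
Compatibility check (pure Neumann): taking v ≡ 1 ∈ V gives 0 = ∫_0^2/3 f dx + (0) − (0), i.e. ∫_0^2/3 f dx must equal u'(0) − u'(2/3) = 0. Indeed ∫_0^2/3 (2/3 - 2*x) dx = 0, so the data are compatible. The solution is then unique only up to an additive constant (fix it e.g. by requiring ∫_0^2/3 u dx = 0).


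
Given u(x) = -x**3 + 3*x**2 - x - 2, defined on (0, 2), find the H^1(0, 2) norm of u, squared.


||u||_{H^1}^2 = 146/21

The H^1 norm (squared) on an interval (0, L) is
  ||u||_{H^1}^2 = ∫_0^L u(x)^2 dx + ∫_0^L u'(x)^2 dx.
Compute u'(x) = -3*x**2 + 6*x - 1.
Then u(x)^2 = x**6 - 6*x**5 + 11*x**4 - 2*x**3 - 11*x**2 + 4*x + 4 and u'(x)^2 = 9*x**4 - 36*x**3 + 42*x**2 - 12*x + 1.
Integrate each monomial from 0 to 2 using ∫_0^2 c·x^n dx = c·2^(n+1)/(n+1):
  ∫_0^2 u(x)^2 dx = ∫_0^2 (x^6 - 6*x^5 + 11*x^4 - 2*x^3 - 11*x^2 + 4*x + 4) dx. Term by term:
    ∫_0^2 x^6 dx = 128/7;  ∫_0^2 -6*x^5 dx = -64;  ∫_0^2 11*x^4 dx = 352/5;
    ∫_0^2 -2*x^3 dx = -8;  ∫_0^2 -11*x^2 dx = -88/3;  ∫_0^2 4*x dx = 8;
    ∫_0^2 4 dx = 8.
  Sum: 128/7 − 64 + 352/5 − 8 − 88/3 + 8 + 8 = 352/105.
  ∫_0^2 u'(x)^2 dx = ∫_0^2 (9*x^4 - 36*x^3 + 42*x^2 - 12*x + 1) dx. Term by term:
    ∫_0^2 9*x^4 dx = 288/5;  ∫_0^2 -36*x^3 dx = -144;  ∫_0^2 42*x^2 dx = 112;
    ∫_0^2 -12*x dx = -24;  ∫_0^2 1 dx = 2.
  Sum: 288/5 − 144 + 112 − 24 + 2 = 18/5.
Adding: ||u||_{H^1}^2 = 352/105 + 18/5 = 146/21.


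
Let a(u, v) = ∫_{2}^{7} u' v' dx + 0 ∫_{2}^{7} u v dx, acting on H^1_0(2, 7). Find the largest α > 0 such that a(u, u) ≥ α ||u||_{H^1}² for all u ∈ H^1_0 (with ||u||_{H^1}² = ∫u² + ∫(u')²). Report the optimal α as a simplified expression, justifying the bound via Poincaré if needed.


α = π^2/(π^2 + 25)

Coercivity of a(·,·) on H^1_0(2, 7) means a(u, u) ≥ α ||u||_{H^1}² for every u ∈ H^1_0.
The interval has length L = 5, and Poincaré/coercivity depend only on L. Here a(u, u) = ∫(u')² + (0)·∫u².
Here c = 0, so a(u,u) = ∫(u')² alone. The condition a(u,u) ≥ α||u||_{H^1}² reads (1−α)∫(u')² ≥ (α−c)∫u². Any admissible α is ≤ 1 (rapidly oscillating u have ∫u²/∫(u')² → 0), and α = 1 would force 0 ≥ (1−c)∫u², impossible since c < 1; so 1−α > 0. By the sharp Poincaré inequality on H^1_0 of an interval of length L, ∫(u')² ≥ (π/L)²∫u² with equality for the first sine mode sin(π(x−x₀)/L) (x₀ the left endpoint), so the inequality holds for all u iff (1−α)(π/L)² ≥ α − c, i.e. α ≤ ((π/L)² + c)/((π/L)² + 1) = (1 + c(L/π)²)/(1 + (L/π)²). (Direct route, valid since c ≤ 0: Poincaré gives c∫u² ≥ c(L/π)²∫(u')², so a(u,u) ≥ (1 + c(L/π)²)∫(u')², while ||u||_{H^1}² ≤ (1 + (L/π)²)∫(u')²; dividing yields the same α.) With (π/L)² = π^2/25 and c = 0, the largest admissible constant is α = ((π/L)² + c)/((π/L)² + 1).
Simplifying, α = π^2/(π^2 + 25).


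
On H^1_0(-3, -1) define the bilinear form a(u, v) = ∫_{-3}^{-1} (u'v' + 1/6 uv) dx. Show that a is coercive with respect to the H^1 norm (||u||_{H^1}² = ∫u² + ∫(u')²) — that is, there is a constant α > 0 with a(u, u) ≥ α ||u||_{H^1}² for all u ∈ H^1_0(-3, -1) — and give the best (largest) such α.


α = (2/3 + π^2)/(4 + π^2)

Coercivity of a(·,·) on H^1_0(-3, -1) means a(u, u) ≥ α ||u||_{H^1}² for every u ∈ H^1_0.
The interval has length L = 2, and Poincaré/coercivity depend only on L. Here a(u, u) = ∫(u')² + (1/6)·∫u².
Here 0 < c = 1/6 < 1. The condition a(u,u) ≥ α||u||_{H^1}² reads (1−α)∫(u')² ≥ (α−c)∫u². Any admissible α is ≤ 1 (rapidly oscillating u have ∫u²/∫(u')² → 0), and α = 1 would force 0 ≥ (1−c)∫u², impossible since c < 1; so 1−α > 0. By the sharp Poincaré inequality on H^1_0 of an interval of length L, ∫(u')² ≥ (π/L)²∫u² with equality for the first sine mode sin(π(x−x₀)/L) (x₀ the left endpoint), so the inequality holds for all u iff (1−α)(π/L)² ≥ α − c, i.e. α ≤ ((π/L)² + c)/((π/L)² + 1) = (1 + c(L/π)²)/(1 + (L/π)²). With (π/L)² = π^2/4 and c = 1/6, the largest admissible constant is α = ((π/L)² + c)/((π/L)² + 1).
Simplifying, α = (2/3 + π^2)/(4 + π^2).


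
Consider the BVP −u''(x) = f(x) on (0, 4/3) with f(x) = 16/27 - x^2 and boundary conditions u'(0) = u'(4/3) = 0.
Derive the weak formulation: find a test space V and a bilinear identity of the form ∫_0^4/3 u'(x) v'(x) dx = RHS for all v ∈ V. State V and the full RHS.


V = H^1(0, 4/3) (no boundary constraint on v; u is determined up to an additive constant); weak form: ∫_0^4/3 u'v' dx = ∫_0^4/3 (16/27 - x^2) v dx for all v ∈ V.

Multiply both sides by a test function v and integrate from 0 to 4/3:
  ∫_0^4/3 −u''(x) v(x) dx = ∫_0^4/3 f(x) v(x) dx.
Integrate the LHS by parts once:
  ∫_0^4/3 −u'' v dx = −[u'(x) v(x)]_0^4/3 + ∫_0^4/3 u'(x) v'(x) dx.
Thus ∫_0^4/3 u'(x) v'(x) dx = ∫_0^4/3 f(x) v(x) dx + [u'(x) v(x)]_0^4/3.
Choose V so that boundary terms are either known or forced to vanish.
u has homogeneous Neumann: u'(0) = u'(4/3) = 0. So [u' v]_0^4/3 = 0·v(4/3) − 0·v(0) = 0 for any v; take V = H^1(0, 4/3).
Weak formulation: find u (satisfying any essential BC) such that ∫_0^4/3 u'(x) v'(x) dx = ∫_0^4/3 f v dx for all v ∈ V (homogeneous Neumann, so boundary terms vanish).
Substituting f(x) = 16/27 - x^2, the right-hand side is ∫_0^4/3 (16/27 - x^2) v dx.
Compatibility check (pure Neumann): taking v ≡ 1 ∈ V gives 0 = ∫_0^4/3 f dx + (0) − (0), i.e. ∫_0^4/3 f dx must equal u'(0) − u'(4/3) = 0. Indeed ∫_0^4/3 (16/27 - x^2) dx = 0, so the data are compatible. The solution is then unique only up to an additive constant (fix it e.g. by requiring ∫_0^4/3 u dx = 0).


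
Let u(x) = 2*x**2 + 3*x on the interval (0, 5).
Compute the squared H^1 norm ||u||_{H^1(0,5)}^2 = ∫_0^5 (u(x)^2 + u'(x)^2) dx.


||u||_{H^1}^2 = 17285/3

The H^1 norm (squared) on an interval (0, L) is
  ||u||_{H^1}^2 = ∫_0^L u(x)^2 dx + ∫_0^L u'(x)^2 dx.
Compute u'(x) = 4*x + 3.
Then u(x)^2 = 4*x**4 + 12*x**3 + 9*x**2 and u'(x)^2 = 16*x**2 + 24*x + 9.
Integrate each monomial from 0 to 5 using ∫_0^5 c·x^n dx = c·5^(n+1)/(n+1):
  ∫_0^5 u(x)^2 dx = ∫_0^5 (4*x^4 + 12*x^3 + 9*x^2) dx. Term by term:
    ∫_0^5 4*x^4 dx = 2500;  ∫_0^5 12*x^3 dx = 1875;  ∫_0^5 9*x^2 dx = 375.
  Sum: 2500 + 1875 + 375 = 4750.
  ∫_0^5 u'(x)^2 dx = ∫_0^5 (16*x^2 + 24*x + 9) dx. Term by term:
    ∫_0^5 16*x^2 dx = 2000/3;  ∫_0^5 24*x dx = 300;  ∫_0^5 9 dx = 45.
  Sum: 2000/3 + 300 + 45 = 3035/3.
Adding: ||u||_{H^1}^2 = 4750 + 3035/3 = 17285/3.


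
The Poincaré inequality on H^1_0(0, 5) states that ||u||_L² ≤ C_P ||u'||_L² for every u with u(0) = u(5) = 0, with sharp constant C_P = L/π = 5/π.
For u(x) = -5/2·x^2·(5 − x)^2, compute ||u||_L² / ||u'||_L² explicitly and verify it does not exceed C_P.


||u||_L² / ||u'||_L² = 5*sqrt(3)/6 < C_P = 5/π.

u(x) = -5/2·x^2·(5 − x)^2, so u'(x) = 5*x*(x*(5 - x) - (x - 5)^2).
u(x) = -5/2·x^2·(5 − x)^2 vanishes at x = 0 and x = 5, so u ∈ H^1_0(0, 5). Differentiate via the product rule and integrate the resulting polynomials term by term.
  ∫_0^5 u² dx = ∫_0^5 (25*x^8/4 - 125*x^7 + 1875*x^6/2 - 3125*x^5 + 15625*x^4/4) dx. Term by term:
    ∫_0^5 25*x^8/4 dx = 48828125/36;  ∫_0^5 -125*x^7 dx = -48828125/8;  ∫_0^5 1875*x^6/2 dx = 146484375/14;
    ∫_0^5 -3125*x^5 dx = -48828125/6;  ∫_0^5 15625*x^4/4 dx = 9765625/4.
  Sum: 48828125/36 − 48828125/8 + 146484375/14 − 48828125/6 + 9765625/4 = 9765625/504.
  ∫_0^5 (u')² dx = ∫_0^5 (100*x^6 - 1500*x^5 + 8125*x^4 - 18750*x^3 + 15625*x^2) dx. Term by term:
    ∫_0^5 100*x^6 dx = 7812500/7;  ∫_0^5 -1500*x^5 dx = -3906250;  ∫_0^5 8125*x^4 dx = 5078125;
    ∫_0^5 -18750*x^3 dx = -5859375/2;  ∫_0^5 15625*x^2 dx = 1953125/3.
  Sum: 7812500/7 − 3906250 + 5078125 − 5859375/2 + 1953125/3 = 390625/42.
∫_0^5 u² dx = 9765625/504, so ||u||_L² = 3125*sqrt(14)/84.
∫_0^5 (u')² dx = 390625/42, so ||u'||_L² = 625*sqrt(42)/42.
Ratio ||u||_L² / ||u'||_L² = 5*sqrt(3)/6.
Sharp Poincaré constant on H^1_0(0, 5) is C_P = L/π = 5/π, achieved by sin(π/5·x).
A polynomial bump cannot attain the sharp Poincaré constant (only the first sine eigenfunction does), so the ratio is strictly less than C_P, consistent with ||u||_L² ≤ C_P ||u'||_L².


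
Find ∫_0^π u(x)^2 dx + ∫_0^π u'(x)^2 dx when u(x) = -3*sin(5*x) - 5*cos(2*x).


||u||_{H^1(0,π)}^2 = 500/7 + 359*π/2

u'(x) = 10*sin(2*x) - 15*cos(5*x).
Expand u² and (u')² and integrate term by term on (0, π), using: for integers n ≥ 1, ∫_0^π sin²(nx) dx = ∫_0^π cos²(nx) dx = π/2; for n ≠ n', ∫_0^π sin(nx)sin(n'x) dx = ∫_0^π cos(nx)cos(n'x) dx = 0; and by product-to-sum, ∫_0^π sin(nx)cos(n'x) dx = ½∫_0^π [sin((n+n')x) + sin((n−n')x)] dx, which is 0 when n+n' is even and 2n/(n²−n'²) when n+n' is odd (it need not vanish on (0, π)).
  u² squared terms: (-5)²·∫cos(2x)² dx = 25·π/2 = 25*π/2;  (-3)²·∫sin(5x)² dx = 9·π/2 = 9*π/2.
  u² cross terms: 2·(-5)·(-3)·∫cos(2x)·sin(5x) dx = 30·(10/21) = 100/7.
  So ∫_0^π u² dx = 25*π/2 + 9*π/2 + 100/7 = 100/7 + 17*π.
  (u')² squared terms: (-15)²·∫cos(5x)² dx = 225·π/2 = 225*π/2;  (10)²·∫sin(2x)² dx = 100·π/2 = 50*π.
  (u')² cross terms: 2·(-15)·(10)·∫cos(5x)·sin(2x) dx = -300·(-4/21) = 400/7.
  So ∫_0^π (u')² dx = 225*π/2 + 50*π + 400/7 = 400/7 + 325*π/2.
||u||_{H^1}^2 = (100/7 + 17*π) + (400/7 + 325*π/2) = 500/7 + 359*π/2.


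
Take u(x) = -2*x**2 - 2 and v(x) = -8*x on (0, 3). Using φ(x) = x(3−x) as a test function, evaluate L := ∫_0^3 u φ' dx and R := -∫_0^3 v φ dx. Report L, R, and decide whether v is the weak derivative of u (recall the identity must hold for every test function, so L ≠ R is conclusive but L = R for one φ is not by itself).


LHS = 27, RHS = 54. No, v is not the weak derivative of u.

u(x) = -2*x**2 - 2, classical derivative u'(x) = -4*x.
φ(x) = x(3−x), so φ'(x) = 3 - 2*x.
Note φ(0) = φ(3) = 0, so the boundary term u·φ vanishes.
LHS = ∫_0^3 u(x) φ'(x) dx = ∫_0^3 (4*x^3 - 6*x^2 + 4*x - 6) dx. Term by term:
  ∫_0^3 4*x^3 dx = 81;  ∫_0^3 -6*x^2 dx = -54;  ∫_0^3 4*x dx = 18;
  ∫_0^3 -6 dx = -18.
Sum: 81 − 54 + 18 − 18 = 27.
So LHS = 27.
∫_0^3 v(x) φ(x) dx = ∫_0^3 (8*x^3 - 24*x^2) dx. Term by term:
  ∫_0^3 8*x^3 dx = 162;  ∫_0^3 -24*x^2 dx = -216.
Sum: 162 − 216 = -54.
So RHS = -∫_0^3 v(x) φ(x) dx = 54.
LHS − RHS = -27 ≠ 0, so the identity fails.
(For a valid weak derivative the identity must hold for EVERY test function, in particular this one. The failure shows v is NOT the weak derivative of u.)
Correct weak derivative would be u'(x) = -4*x.


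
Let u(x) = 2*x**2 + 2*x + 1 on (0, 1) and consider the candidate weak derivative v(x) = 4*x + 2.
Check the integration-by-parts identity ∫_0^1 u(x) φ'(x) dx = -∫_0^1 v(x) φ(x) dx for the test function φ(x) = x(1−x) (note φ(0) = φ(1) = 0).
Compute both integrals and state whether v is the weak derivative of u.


LHS = -2/3, RHS = -2/3. Yes, v = u' weakly.

u(x) = 2*x**2 + 2*x + 1, classical derivative u'(x) = 4*x + 2.
φ(x) = x(1−x), so φ'(x) = 1 - 2*x.
Note φ(0) = φ(1) = 0, so the boundary term u·φ vanishes.
LHS = ∫_0^1 u(x) φ'(x) dx = ∫_0^1 (-4*x^3 - 2*x^2 + 1) dx. Term by term:
  ∫_0^1 -4*x^3 dx = -1;  ∫_0^1 -2*x^2 dx = -2/3;  ∫_0^1 1 dx = 1.
Sum: -1 − 2/3 + 1 = -2/3.
So LHS = -2/3.
∫_0^1 v(x) φ(x) dx = ∫_0^1 (-4*x^3 + 2*x^2 + 2*x) dx. Term by term:
  ∫_0^1 -4*x^3 dx = -1;  ∫_0^1 2*x^2 dx = 2/3;  ∫_0^1 2*x dx = 1.
Sum: -1 + 2/3 + 1 = 2/3.
So RHS = -∫_0^1 v(x) φ(x) dx = -2/3.
LHS = RHS, so the identity holds for this test φ.
Moreover u is smooth here and v(x) = u'(x) = 4*x + 2 pointwise, so the identity holds for every test function. Hence v is the weak derivative of u.


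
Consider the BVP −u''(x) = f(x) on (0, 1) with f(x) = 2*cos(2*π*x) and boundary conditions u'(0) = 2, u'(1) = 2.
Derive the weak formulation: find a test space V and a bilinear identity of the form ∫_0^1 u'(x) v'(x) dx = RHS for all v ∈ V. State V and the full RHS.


V = H^1(0, 1) (v unrestricted at boundary; u is determined up to an additive constant); weak form: ∫_0^1 u'v' dx = ∫_0^1 (2*cos(2*π*x)) v dx + 2·v(1) − 2·v(0) for all v ∈ V.

Multiply both sides by a test function v and integrate from 0 to 1:
  ∫_0^1 −u''(x) v(x) dx = ∫_0^1 f(x) v(x) dx.
Integrate the LHS by parts once:
  ∫_0^1 −u'' v dx = −[u'(x) v(x)]_0^1 + ∫_0^1 u'(x) v'(x) dx.
Thus ∫_0^1 u'(x) v'(x) dx = ∫_0^1 f(x) v(x) dx + [u'(x) v(x)]_0^1.
Choose V so that boundary terms are either known or forced to vanish.
u has inhomogeneous Neumann u'(0) = 2, u'(1) = 2. [u' v]_0^1 = (2)·v(1) − (2)·v(0) = 2·v(1) − 2·v(0). Take V = H^1(0, 1); boundary term becomes part of RHS.
Weak formulation: find u (satisfying any essential BC) such that ∫_0^1 u'(x) v'(x) dx = ∫_0^1 f v dx + 2·v(1) − 2·v(0) for all v ∈ V (Neumann data are natural BCs: they enter the RHS as boundary terms).
Substituting f(x) = 2*cos(2*π*x), the right-hand side is ∫_0^1 (2*cos(2*π*x)) v dx + 2·v(1) − 2·v(0).
Compatibility check (pure Neumann): taking v ≡ 1 ∈ V gives 0 = ∫_0^1 f dx + (2) − (2), i.e. ∫_0^1 f dx must equal u'(0) − u'(1) = 0. Indeed ∫_0^1 (2*cos(2*π*x)) dx = 0, so the data are compatible. The solution is then unique only up to an additive constant (fix it e.g. by requiring ∫_0^1 u dx = 0).


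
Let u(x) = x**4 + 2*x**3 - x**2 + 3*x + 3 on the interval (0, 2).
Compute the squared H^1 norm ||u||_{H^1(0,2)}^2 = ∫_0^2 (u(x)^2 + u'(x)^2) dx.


||u||_{H^1}^2 = 467344/315

The H^1 norm (squared) on an interval (0, L) is
  ||u||_{H^1}^2 = ∫_0^L u(x)^2 dx + ∫_0^L u'(x)^2 dx.
Compute u'(x) = 4*x**3 + 6*x**2 - 2*x + 3.
Then u(x)^2 = x**8 + 4*x**7 + 2*x**6 + 2*x**5 + 19*x**4 + 6*x**3 + 3*x**2 + 18*x + 9 and u'(x)^2 = 16*x**6 + 48*x**5 + 20*x**4 + 40*x**2 - 12*x + 9.
Integrate each monomial from 0 to 2 using ∫_0^2 c·x^n dx = c·2^(n+1)/(n+1):
  ∫_0^2 u(x)^2 dx = ∫_0^2 (x^8 + 4*x^7 + 2*x^6 + 2*x^5 + 19*x^4 + 6*x^3 + 3*x^2 + 18*x + 9) dx. Term by term:
    ∫_0^2 x^8 dx = 512/9;  ∫_0^2 4*x^7 dx = 128;  ∫_0^2 2*x^6 dx = 256/7;
    ∫_0^2 2*x^5 dx = 64/3;  ∫_0^2 19*x^4 dx = 608/5;  ∫_0^2 6*x^3 dx = 24;
    ∫_0^2 3*x^2 dx = 8;  ∫_0^2 18*x dx = 36;  ∫_0^2 9 dx = 18.
  Sum: 512/9 + 128 + 256/7 + 64/3 + 608/5 + 24 + 8 + 36 + 18 = 141874/315.
  ∫_0^2 u'(x)^2 dx = ∫_0^2 (16*x^6 + 48*x^5 + 20*x^4 + 40*x^2 - 12*x + 9) dx. Term by term:
    ∫_0^2 16*x^6 dx = 2048/7;  ∫_0^2 48*x^5 dx = 512;  ∫_0^2 20*x^4 dx = 128;
    ∫_0^2 40*x^2 dx = 320/3;  ∫_0^2 -12*x dx = -24;  ∫_0^2 9 dx = 18.
  Sum: 2048/7 + 512 + 128 + 320/3 − 24 + 18 = 21698/21.
Adding: ||u||_{H^1}^2 = 141874/315 + 21698/21 = 467344/315.


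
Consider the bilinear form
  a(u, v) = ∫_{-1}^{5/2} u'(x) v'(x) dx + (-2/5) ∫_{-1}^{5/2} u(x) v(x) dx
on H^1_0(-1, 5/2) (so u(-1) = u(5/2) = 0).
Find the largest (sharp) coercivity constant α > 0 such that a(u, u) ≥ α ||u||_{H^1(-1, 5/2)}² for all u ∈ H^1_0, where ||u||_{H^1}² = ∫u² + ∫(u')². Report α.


α = 2*(-49 + 10*π^2)/(5*(4*π^2 + 49))

Coercivity of a(·,·) on H^1_0(-1, 5/2) means a(u, u) ≥ α ||u||_{H^1}² for every u ∈ H^1_0.
The interval has length L = 7/2, and Poincaré/coercivity depend only on L. Here a(u, u) = ∫(u')² + (-2/5)·∫u².
Here c = -2/5 < 0 with |c| < (π/L)² = 4*π^2/49, so coercivity still holds. The condition a(u,u) ≥ α||u||_{H^1}² reads (1−α)∫(u')² ≥ (α−c)∫u². Any admissible α is ≤ 1 (rapidly oscillating u have ∫u²/∫(u')² → 0), and α = 1 would force 0 ≥ (1−c)∫u², impossible since c < 1; so 1−α > 0. By the sharp Poincaré inequality on H^1_0 of an interval of length L, ∫(u')² ≥ (π/L)²∫u² with equality for the first sine mode sin(π(x−x₀)/L) (x₀ the left endpoint), so the inequality holds for all u iff (1−α)(π/L)² ≥ α − c, i.e. α ≤ ((π/L)² + c)/((π/L)² + 1) = (1 + c(L/π)²)/(1 + (L/π)²). (Direct route, valid since c ≤ 0: Poincaré gives c∫u² ≥ c(L/π)²∫(u')², so a(u,u) ≥ (1 + c(L/π)²)∫(u')², while ||u||_{H^1}² ≤ (1 + (L/π)²)∫(u')²; dividing yields the same α.) With (π/L)² = 4*π^2/49 and c = -2/5, the largest admissible constant is α = ((π/L)² + c)/((π/L)² + 1).
Simplifying, α = 2*(-49 + 10*π^2)/(5*(4*π^2 + 49)).


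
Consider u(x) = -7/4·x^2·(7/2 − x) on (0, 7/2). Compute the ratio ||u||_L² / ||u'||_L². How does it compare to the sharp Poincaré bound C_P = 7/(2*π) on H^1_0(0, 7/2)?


||u||_L² / ||u'||_L² = sqrt(14)/4 < C_P = 7/(2*π).

u(x) = -7/4·x^2·(7/2 − x), so u'(x) = 7*x*(3*x - 7)/4.
u(x) = -7/4·x^2·(7/2 − x) vanishes at x = 0 and x = 7/2, so u ∈ H^1_0(0, 7/2). Differentiate via the product rule and integrate the resulting polynomials term by term.
  ∫_0^7/2 u² dx = ∫_0^7/2 (49*x^6/16 - 343*x^5/16 + 2401*x^4/64) dx. Term by term:
    ∫_0^7/2 49*x^6/16 dx = 5764801/2048;  ∫_0^7/2 -343*x^5/16 dx = -40353607/6144;  ∫_0^7/2 2401*x^4/64 dx = 40353607/10240.
  Sum: 5764801/2048 − 40353607/6144 + 40353607/10240 = 5764801/30720.
  ∫_0^7/2 (u')² dx = ∫_0^7/2 (441*x^4/16 - 1029*x^3/8 + 2401*x^2/16) dx. Term by term:
    ∫_0^7/2 441*x^4/16 dx = 7411887/2560;  ∫_0^7/2 -1029*x^3/8 dx = -2470629/512;  ∫_0^7/2 2401*x^2/16 dx = 823543/384.
  Sum: 7411887/2560 − 2470629/512 + 823543/384 = 823543/3840.
∫_0^7/2 u² dx = 5764801/30720, so ||u||_L² = 2401*sqrt(30)/960.
∫_0^7/2 (u')² dx = 823543/3840, so ||u'||_L² = 343*sqrt(105)/240.
Ratio ||u||_L² / ||u'||_L² = sqrt(14)/4.
Sharp Poincaré constant on H^1_0(0, 7/2) is C_P = L/π = 7/(2*π), achieved by sin(2*π/7·x).
A polynomial bump cannot attain the sharp Poincaré constant (only the first sine eigenfunction does), so the ratio is strictly less than C_P, consistent with ||u||_L² ≤ C_P ||u'||_L².


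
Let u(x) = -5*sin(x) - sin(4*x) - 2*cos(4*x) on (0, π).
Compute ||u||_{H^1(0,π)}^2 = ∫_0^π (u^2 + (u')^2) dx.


||u||_{H^1(0,π)}^2 = -136/3 + 135*π/2

u'(x) = 8*sin(4*x) - 5*cos(x) - 4*cos(4*x).
Expand u² and (u')² and integrate term by term on (0, π), using: for integers n ≥ 1, ∫_0^π sin²(nx) dx = ∫_0^π cos²(nx) dx = π/2; for n ≠ n', ∫_0^π sin(nx)sin(n'x) dx = ∫_0^π cos(nx)cos(n'x) dx = 0; and by product-to-sum, ∫_0^π sin(nx)cos(n'x) dx = ½∫_0^π [sin((n+n')x) + sin((n−n')x)] dx, which is 0 when n+n' is even and 2n/(n²−n'²) when n+n' is odd (it need not vanish on (0, π)).
  u² squared terms: (-1)²·∫sin(4x)² dx = 1·π/2 = π/2;  (-5)²·∫sin(x)² dx = 25·π/2 = 25*π/2;  (-2)²·∫cos(4x)² dx = 4·π/2 = 2*π.
  u² cross terms: 2·(-1)·(-5)·∫sin(4x)·sin(x) dx = 10·(0) = 0;  2·(-1)·(-2)·∫sin(4x)·cos(4x) dx = 4·(0) = 0;  2·(-5)·(-2)·∫sin(x)·cos(4x) dx = 20·(-2/15) = -8/3.
  So ∫_0^π u² dx = π/2 + 25*π/2 + 2*π + 0 + 0 − 8/3 = -8/3 + 15*π.
  (u')² squared terms: (-5)²·∫cos(x)² dx = 25·π/2 = 25*π/2;  (-4)²·∫cos(4x)² dx = 16·π/2 = 8*π;  (8)²·∫sin(4x)² dx = 64·π/2 = 32*π.
  (u')² cross terms: 2·(-5)·(-4)·∫cos(x)·cos(4x) dx = 40·(0) = 0;  2·(-5)·(8)·∫cos(x)·sin(4x) dx = -80·(8/15) = -128/3;  2·(-4)·(8)·∫cos(4x)·sin(4x) dx = -64·(0) = 0.
  So ∫_0^π (u')² dx = 25*π/2 + 8*π + 32*π + 0 − 128/3 + 0 = -128/3 + 105*π/2.
||u||_{H^1}^2 = (-8/3 + 15*π) + (-128/3 + 105*π/2) = -136/3 + 135*π/2.


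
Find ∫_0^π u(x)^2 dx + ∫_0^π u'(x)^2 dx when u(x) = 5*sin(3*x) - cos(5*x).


||u||_{H^1(0,π)}^2 = 138*π

u'(x) = 5*sin(5*x) + 15*cos(3*x).
Expand u² and (u')² and integrate term by term on (0, π), using: for integers n ≥ 1, ∫_0^π sin²(nx) dx = ∫_0^π cos²(nx) dx = π/2; for n ≠ n', ∫_0^π sin(nx)sin(n'x) dx = ∫_0^π cos(nx)cos(n'x) dx = 0; and by product-to-sum, ∫_0^π sin(nx)cos(n'x) dx = ½∫_0^π [sin((n+n')x) + sin((n−n')x)] dx, which is 0 when n+n' is even and 2n/(n²−n'²) when n+n' is odd (it need not vanish on (0, π)).
  u² squared terms: (-1)²·∫cos(5x)² dx = 1·π/2 = π/2;  (5)²·∫sin(3x)² dx = 25·π/2 = 25*π/2.
  u² cross terms: 2·(-1)·(5)·∫cos(5x)·sin(3x) dx = -10·(0) = 0.
  So ∫_0^π u² dx = π/2 + 25*π/2 + 0 = 13*π.
  (u')² squared terms: (5)²·∫sin(5x)² dx = 25·π/2 = 25*π/2;  (15)²·∫cos(3x)² dx = 225·π/2 = 225*π/2.
  (u')² cross terms: 2·(5)·(15)·∫sin(5x)·cos(3x) dx = 150·(0) = 0.
  So ∫_0^π (u')² dx = 25*π/2 + 225*π/2 + 0 = 125*π.
||u||_{H^1}^2 = (13*π) + (125*π) = 138*π.


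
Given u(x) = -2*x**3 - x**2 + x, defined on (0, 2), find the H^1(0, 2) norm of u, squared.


||u||_{H^1}^2 = 13662/35

The H^1 norm (squared) on an interval (0, L) is
  ||u||_{H^1}^2 = ∫_0^L u(x)^2 dx + ∫_0^L u'(x)^2 dx.
Compute u'(x) = -6*x**2 - 2*x + 1.
Then u(x)^2 = 4*x**6 + 4*x**5 - 3*x**4 - 2*x**3 + x**2 and u'(x)^2 = 36*x**4 + 24*x**3 - 8*x**2 - 4*x + 1.
Integrate each monomial from 0 to 2 using ∫_0^2 c·x^n dx = c·2^(n+1)/(n+1):
  ∫_0^2 u(x)^2 dx = ∫_0^2 (4*x^6 + 4*x^5 - 3*x^4 - 2*x^3 + x^2) dx. Term by term:
    ∫_0^2 4*x^6 dx = 512/7;  ∫_0^2 4*x^5 dx = 128/3;  ∫_0^2 -3*x^4 dx = -96/5;
    ∫_0^2 -2*x^3 dx = -8;  ∫_0^2 x^2 dx = 8/3.
  Sum: 512/7 + 128/3 − 96/5 − 8 + 8/3 = 9584/105.
  ∫_0^2 u'(x)^2 dx = ∫_0^2 (36*x^4 + 24*x^3 - 8*x^2 - 4*x + 1) dx. Term by term:
    ∫_0^2 36*x^4 dx = 1152/5;  ∫_0^2 24*x^3 dx = 96;  ∫_0^2 -8*x^2 dx = -64/3;
    ∫_0^2 -4*x dx = -8;  ∫_0^2 1 dx = 2.
  Sum: 1152/5 + 96 − 64/3 − 8 + 2 = 4486/15.
Adding: ||u||_{H^1}^2 = 9584/105 + 4486/15 = 13662/35.


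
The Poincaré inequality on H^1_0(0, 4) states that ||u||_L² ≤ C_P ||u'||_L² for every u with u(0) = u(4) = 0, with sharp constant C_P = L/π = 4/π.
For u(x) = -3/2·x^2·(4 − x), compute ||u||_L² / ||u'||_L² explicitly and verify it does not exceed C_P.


||u||_L² / ||u'||_L² = 2*sqrt(14)/7 < C_P = 4/π.

u(x) = -3/2·x^2·(4 − x), so u'(x) = 3*x*(3*x - 8)/2.
u(x) = -3/2·x^2·(4 − x) vanishes at x = 0 and x = 4, so u ∈ H^1_0(0, 4). Differentiate via the product rule and integrate the resulting polynomials term by term.
  ∫_0^4 u² dx = ∫_0^4 (9*x^6/4 - 18*x^5 + 36*x^4) dx. Term by term:
    ∫_0^4 9*x^6/4 dx = 36864/7;  ∫_0^4 -18*x^5 dx = -12288;  ∫_0^4 36*x^4 dx = 36864/5.
  Sum: 36864/7 − 12288 + 36864/5 = 12288/35.
  ∫_0^4 (u')² dx = ∫_0^4 (81*x^4/4 - 108*x^3 + 144*x^2) dx. Term by term:
    ∫_0^4 81*x^4/4 dx = 20736/5;  ∫_0^4 -108*x^3 dx = -6912;  ∫_0^4 144*x^2 dx = 3072.
  Sum: 20736/5 − 6912 + 3072 = 1536/5.
∫_0^4 u² dx = 12288/35, so ||u||_L² = 64*sqrt(105)/35.
∫_0^4 (u')² dx = 1536/5, so ||u'||_L² = 16*sqrt(30)/5.
Ratio ||u||_L² / ||u'||_L² = 2*sqrt(14)/7.
Sharp Poincaré constant on H^1_0(0, 4) is C_P = L/π = 4/π, achieved by sin(π/4·x).
A polynomial bump cannot attain the sharp Poincaré constant (only the first sine eigenfunction does), so the ratio is strictly less than C_P, consistent with ||u||_L² ≤ C_P ||u'||_L².


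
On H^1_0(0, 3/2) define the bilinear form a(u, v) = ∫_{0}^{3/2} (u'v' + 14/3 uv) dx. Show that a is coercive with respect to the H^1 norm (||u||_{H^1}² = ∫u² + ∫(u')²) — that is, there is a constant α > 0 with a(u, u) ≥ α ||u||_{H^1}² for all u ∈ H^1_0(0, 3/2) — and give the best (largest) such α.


α = 1

Coercivity of a(·,·) on H^1_0(0, 3/2) means a(u, u) ≥ α ||u||_{H^1}² for every u ∈ H^1_0.
The interval has length L = 3/2, and Poincaré/coercivity depend only on L. Here a(u, u) = ∫(u')² + (14/3)·∫u².
Here c = 14/3 ≥ 1, so a(u,u) = ∫(u')² + c∫u² ≥ ∫(u')² + ∫u² = ||u||_{H^1}², i.e. α = 1 works. No larger α is possible: a(u,u) ≥ α||u||_{H^1}² means (1−α)∫(u')² ≥ (α−c)∫u², and for the modes u_n = sin(nπ(x−x₀)/L) (x₀ the left endpoint) one has ∫u_n²/∫(u_n')² = (L/(nπ))² → 0, so a(u_n,u_n)/||u_n||_{H^1}² → 1. Hence the optimal constant is α = 1.
Therefore α = 1.


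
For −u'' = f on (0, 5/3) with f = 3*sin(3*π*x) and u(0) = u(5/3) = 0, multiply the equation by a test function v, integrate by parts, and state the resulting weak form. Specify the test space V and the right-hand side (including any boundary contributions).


V = H^1_0(0, 5/3) (so v(0) = v(5/3) = 0); weak form: ∫_0^5/3 u'v' dx = ∫_0^5/3 (3*sin(3*π*x)) v dx for all v ∈ V.

Multiply both sides by a test function v and integrate from 0 to 5/3:
  ∫_0^5/3 −u''(x) v(x) dx = ∫_0^5/3 f(x) v(x) dx.
Integrate the LHS by parts once:
  ∫_0^5/3 −u'' v dx = −[u'(x) v(x)]_0^5/3 + ∫_0^5/3 u'(x) v'(x) dx.
Thus ∫_0^5/3 u'(x) v'(x) dx = ∫_0^5/3 f(x) v(x) dx + [u'(x) v(x)]_0^5/3.
Choose V so that boundary terms are either known or forced to vanish.
u is Dirichlet: u(0) = u(5/3) = 0. Let V = H^1_0(0, 5/3); then v(0) = v(5/3) = 0, and [u' v]_0^5/3 = 0.
Weak formulation: find u (satisfying any essential BC) such that ∫_0^5/3 u'(x) v'(x) dx = ∫_0^5/3 f v dx for all v ∈ V.
Substituting f(x) = 3*sin(3*π*x), the right-hand side is ∫_0^5/3 (3*sin(3*π*x)) v dx.


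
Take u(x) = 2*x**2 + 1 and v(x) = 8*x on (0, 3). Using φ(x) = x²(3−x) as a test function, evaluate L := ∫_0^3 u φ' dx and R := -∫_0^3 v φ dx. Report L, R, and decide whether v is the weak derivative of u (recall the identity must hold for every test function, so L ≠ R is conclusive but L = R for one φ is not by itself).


LHS = -243/5, RHS = -486/5. No, v is not the weak derivative of u.

u(x) = 2*x**2 + 1, classical derivative u'(x) = 4*x.
φ(x) = x²(3−x), so φ'(x) = 3*x*(2 - x).
Note φ(0) = φ(3) = 0, so the boundary term u·φ vanishes.
LHS = ∫_0^3 u(x) φ'(x) dx = ∫_0^3 (-6*x^4 + 12*x^3 - 3*x^2 + 6*x) dx. Term by term:
  ∫_0^3 -6*x^4 dx = -1458/5;  ∫_0^3 12*x^3 dx = 243;  ∫_0^3 -3*x^2 dx = -27;
  ∫_0^3 6*x dx = 27.
Sum: -1458/5 + 243 − 27 + 27 = -243/5.
So LHS = -243/5.
∫_0^3 v(x) φ(x) dx = ∫_0^3 (-8*x^4 + 24*x^3) dx. Term by term:
  ∫_0^3 -8*x^4 dx = -1944/5;  ∫_0^3 24*x^3 dx = 486.
Sum: -1944/5 + 486 = 486/5.
So RHS = -∫_0^3 v(x) φ(x) dx = -486/5.
LHS − RHS = 243/5 ≠ 0, so the identity fails.
(For a valid weak derivative the identity must hold for EVERY test function, in particular this one. The failure shows v is NOT the weak derivative of u.)
Correct weak derivative would be u'(x) = 4*x.


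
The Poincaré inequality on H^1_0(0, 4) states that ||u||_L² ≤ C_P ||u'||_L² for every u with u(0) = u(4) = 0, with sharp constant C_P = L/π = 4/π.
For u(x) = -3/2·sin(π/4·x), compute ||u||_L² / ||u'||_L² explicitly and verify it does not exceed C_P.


||u||_L² / ||u'||_L² = 4/π = C_P.

u(x) = -3/2·sin(π/4·x), so u'(x) = -3*π*cos(π*x/4)/8.
Writing u(x) = A·sin(kπx/L) with A = -3/2 and k = 1, use ∫_0^L sin²(kπx/L) dx = L/2 and ∫_0^L cos²(kπx/L) dx = L/2.
u² = 9/4·sin²(π/4·x) and (u')² = 9*π^2/64·cos²(π/4·x), and each of sin², cos² integrates to L/2 = 2 over (0, 4).
∫_0^4 u² dx = 9/2, so ||u||_L² = 3*sqrt(2)/2.
∫_0^4 (u')² dx = 9*π^2/32, so ||u'||_L² = 3*sqrt(2)*π/8.
Ratio ||u||_L² / ||u'||_L² = 4/π.
Sharp Poincaré constant on H^1_0(0, 4) is C_P = L/π = 4/π, achieved by sin(π/4·x).
This is the k = 1 eigenfunction (up to amplitude), so the ratio equals the sharp Poincaré constant exactly.


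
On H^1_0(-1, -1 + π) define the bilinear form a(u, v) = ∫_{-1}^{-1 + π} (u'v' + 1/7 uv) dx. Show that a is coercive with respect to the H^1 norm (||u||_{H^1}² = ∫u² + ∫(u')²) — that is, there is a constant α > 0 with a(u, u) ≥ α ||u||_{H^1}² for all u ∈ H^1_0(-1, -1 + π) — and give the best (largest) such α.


α = 4/7

Coercivity of a(·,·) on H^1_0(-1, -1 + π) means a(u, u) ≥ α ||u||_{H^1}² for every u ∈ H^1_0.
The interval has length L = π, and Poincaré/coercivity depend only on L. Here a(u, u) = ∫(u')² + (1/7)·∫u².
Here 0 < c = 1/7 < 1. The condition a(u,u) ≥ α||u||_{H^1}² reads (1−α)∫(u')² ≥ (α−c)∫u². Any admissible α is ≤ 1 (rapidly oscillating u have ∫u²/∫(u')² → 0), and α = 1 would force 0 ≥ (1−c)∫u², impossible since c < 1; so 1−α > 0. By the sharp Poincaré inequality on H^1_0 of an interval of length L, ∫(u')² ≥ (π/L)²∫u² with equality for the first sine mode sin(π(x−x₀)/L) (x₀ the left endpoint), so the inequality holds for all u iff (1−α)(π/L)² ≥ α − c, i.e. α ≤ ((π/L)² + c)/((π/L)² + 1) = (1 + c(L/π)²)/(1 + (L/π)²). With (π/L)² = 1 and c = 1/7, the largest admissible constant is α = ((π/L)² + c)/((π/L)² + 1).
Simplifying, α = 4/7.
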